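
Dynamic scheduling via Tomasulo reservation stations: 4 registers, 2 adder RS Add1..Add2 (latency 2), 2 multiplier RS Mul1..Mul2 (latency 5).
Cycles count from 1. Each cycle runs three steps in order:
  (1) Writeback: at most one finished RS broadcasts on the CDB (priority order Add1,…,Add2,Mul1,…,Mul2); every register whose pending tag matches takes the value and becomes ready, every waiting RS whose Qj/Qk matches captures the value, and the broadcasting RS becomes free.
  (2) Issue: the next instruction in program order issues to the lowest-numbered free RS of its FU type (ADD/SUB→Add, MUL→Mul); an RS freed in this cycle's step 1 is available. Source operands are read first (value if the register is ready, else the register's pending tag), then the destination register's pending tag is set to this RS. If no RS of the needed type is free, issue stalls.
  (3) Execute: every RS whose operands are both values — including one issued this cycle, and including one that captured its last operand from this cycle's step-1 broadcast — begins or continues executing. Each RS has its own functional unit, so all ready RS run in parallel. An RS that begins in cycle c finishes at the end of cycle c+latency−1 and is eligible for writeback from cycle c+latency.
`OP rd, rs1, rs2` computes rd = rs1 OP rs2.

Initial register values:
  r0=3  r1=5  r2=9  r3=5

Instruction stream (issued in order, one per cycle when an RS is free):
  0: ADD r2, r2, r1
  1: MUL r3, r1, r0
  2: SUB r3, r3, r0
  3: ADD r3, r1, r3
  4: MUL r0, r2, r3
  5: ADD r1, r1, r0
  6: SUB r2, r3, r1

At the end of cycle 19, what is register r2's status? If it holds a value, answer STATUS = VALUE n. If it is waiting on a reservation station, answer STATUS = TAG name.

cycle 1: issue ADD r2<-Add1 // r0:3,r1:5,r2:Add1,r3:5
cycle 2: issue MUL r3<-Mul1 // r0:3,r1:5,r2:Add1,r3:Mul1
cycle 3: CDB Add1=14; issue SUB r3<-Add1 // r0:3,r1:5,r2:14,r3:Add1
cycle 4: issue ADD r3<-Add2 // r0:3,r1:5,r2:14,r3:Add2
cycle 5: issue MUL r0<-Mul2 // r0:Mul2,r1:5,r2:14,r3:Add2
cycle 6: stall // r0:Mul2,r1:5,r2:14,r3:Add2
cycle 7: CDB Mul1=15; stall // r0:Mul2,r1:5,r2:14,r3:Add2
cycle 8: stall // r0:Mul2,r1:5,r2:14,r3:Add2
cycle 9: CDB Add1=12; issue ADD r1<-Add1 // r0:Mul2,r1:Add1,r2:14,r3:Add2
cycle 10: stall // r0:Mul2,r1:Add1,r2:14,r3:Add2
cycle 11: CDB Add2=17; issue SUB r2<-Add2 // r0:Mul2,r1:Add1,r2:Add2,r3:17
cycle 12: - // r0:Mul2,r1:Add1,r2:Add2,r3:17
cycle 13: - // r0:Mul2,r1:Add1,r2:Add2,r3:17
cycle 14: - // r0:Mul2,r1:Add1,r2:Add2,r3:17
cycle 15: - // r0:Mul2,r1:Add1,r2:Add2,r3:17
cycle 16: CDB Mul2=238 // r0:238,r1:Add1,r2:Add2,r3:17
cycle 17: - // r0:238,r1:Add1,r2:Add2,r3:17
cycle 18: CDB Add1=243 // r0:238,r1:243,r2:Add2,r3:17
cycle 19: - // r0:238,r1:243,r2:Add2,r3:17

STATUS = TAG Add2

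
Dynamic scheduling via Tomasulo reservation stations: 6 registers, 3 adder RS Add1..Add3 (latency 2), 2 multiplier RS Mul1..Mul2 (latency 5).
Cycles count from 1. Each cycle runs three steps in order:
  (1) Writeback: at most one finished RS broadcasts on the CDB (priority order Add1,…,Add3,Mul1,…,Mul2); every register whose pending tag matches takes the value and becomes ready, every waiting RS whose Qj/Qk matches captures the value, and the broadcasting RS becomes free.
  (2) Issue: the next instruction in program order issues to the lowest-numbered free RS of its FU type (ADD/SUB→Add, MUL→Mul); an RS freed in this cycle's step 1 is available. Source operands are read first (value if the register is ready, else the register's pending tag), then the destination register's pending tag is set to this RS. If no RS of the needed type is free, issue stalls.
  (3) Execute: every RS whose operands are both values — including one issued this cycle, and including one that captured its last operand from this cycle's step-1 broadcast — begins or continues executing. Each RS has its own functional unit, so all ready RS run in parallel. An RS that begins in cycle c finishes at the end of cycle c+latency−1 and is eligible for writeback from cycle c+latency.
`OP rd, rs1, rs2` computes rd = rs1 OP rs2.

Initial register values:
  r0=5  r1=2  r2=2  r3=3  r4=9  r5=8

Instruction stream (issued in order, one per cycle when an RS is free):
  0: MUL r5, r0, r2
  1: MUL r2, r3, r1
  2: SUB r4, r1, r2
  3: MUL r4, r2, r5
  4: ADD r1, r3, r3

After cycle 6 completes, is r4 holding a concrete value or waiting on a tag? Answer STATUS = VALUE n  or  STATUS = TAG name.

STATUS = TAG Mul1

c1: issue MUL r5<-Mul1 | r0:5,r1:2,r2:2,r3:3,r4:9,r5:Mul1
c2: issue MUL r2<-Mul2 | r0:5,r1:2,r2:Mul2,r3:3,r4:9,r5:Mul1
c3: issue SUB r4<-Add1 | r0:5,r1:2,r2:Mul2,r3:3,r4:Add1,r5:Mul1
c4: stall | r0:5,r1:2,r2:Mul2,r3:3,r4:Add1,r5:Mul1
c5: stall | r0:5,r1:2,r2:Mul2,r3:3,r4:Add1,r5:Mul1
c6: CDB Mul1=10; issue MUL r4<-Mul1 | r0:5,r1:2,r2:Mul2,r3:3,r4:Mul1,r5:10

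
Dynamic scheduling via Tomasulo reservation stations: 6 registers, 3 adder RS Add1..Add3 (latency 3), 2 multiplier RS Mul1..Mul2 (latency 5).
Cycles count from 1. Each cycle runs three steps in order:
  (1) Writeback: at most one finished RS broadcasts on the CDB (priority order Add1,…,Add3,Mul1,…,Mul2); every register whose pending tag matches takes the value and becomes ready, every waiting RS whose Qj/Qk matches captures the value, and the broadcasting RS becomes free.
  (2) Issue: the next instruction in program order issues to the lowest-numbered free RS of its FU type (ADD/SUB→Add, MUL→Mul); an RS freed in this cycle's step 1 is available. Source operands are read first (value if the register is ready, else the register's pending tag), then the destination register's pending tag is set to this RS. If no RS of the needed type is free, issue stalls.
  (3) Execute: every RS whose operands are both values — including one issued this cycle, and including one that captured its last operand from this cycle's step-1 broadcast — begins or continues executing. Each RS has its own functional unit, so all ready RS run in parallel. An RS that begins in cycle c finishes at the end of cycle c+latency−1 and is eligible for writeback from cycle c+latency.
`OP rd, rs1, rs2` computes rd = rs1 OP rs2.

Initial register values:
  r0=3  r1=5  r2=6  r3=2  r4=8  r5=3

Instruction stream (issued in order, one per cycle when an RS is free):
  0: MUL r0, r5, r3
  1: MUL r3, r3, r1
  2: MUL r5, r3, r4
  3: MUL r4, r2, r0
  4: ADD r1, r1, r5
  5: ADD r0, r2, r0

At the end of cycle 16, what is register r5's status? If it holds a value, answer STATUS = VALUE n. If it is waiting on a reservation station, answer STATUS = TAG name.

cycle 1: issue MUL r0<-Mul1 // r0:Mul1,r1:5,r2:6,r3:2,r4:8,r5:3
cycle 2: issue MUL r3<-Mul2 // r0:Mul1,r1:5,r2:6,r3:Mul2,r4:8,r5:3
cycle 3: stall // r0:Mul1,r1:5,r2:6,r3:Mul2,r4:8,r5:3
cycle 4: stall // r0:Mul1,r1:5,r2:6,r3:Mul2,r4:8,r5:3
cycle 5: stall // r0:Mul1,r1:5,r2:6,r3:Mul2,r4:8,r5:3
cycle 6: CDB Mul1=6; issue MUL r5<-Mul1 // r0:6,r1:5,r2:6,r3:Mul2,r4:8,r5:Mul1
cycle 7: CDB Mul2=10; issue MUL r4<-Mul2 // r0:6,r1:5,r2:6,r3:10,r4:Mul2,r5:Mul1
cycle 8: issue ADD r1<-Add1 // r0:6,r1:Add1,r2:6,r3:10,r4:Mul2,r5:Mul1
cycle 9: issue ADD r0<-Add2 // r0:Add2,r1:Add1,r2:6,r3:10,r4:Mul2,r5:Mul1
cycle 10: - // r0:Add2,r1:Add1,r2:6,r3:10,r4:Mul2,r5:Mul1
cycle 11: - // r0:Add2,r1:Add1,r2:6,r3:10,r4:Mul2,r5:Mul1
cycle 12: CDB Add2=12 // r0:12,r1:Add1,r2:6,r3:10,r4:Mul2,r5:Mul1
cycle 13: CDB Mul1=80 // r0:12,r1:Add1,r2:6,r3:10,r4:Mul2,r5:80
cycle 14: CDB Mul2=36 // r0:12,r1:Add1,r2:6,r3:10,r4:36,r5:80
cycle 15: - // r0:12,r1:Add1,r2:6,r3:10,r4:36,r5:80
cycle 16: CDB Add1=85 // r0:12,r1:85,r2:6,r3:10,r4:36,r5:80

STATUS = VALUE 80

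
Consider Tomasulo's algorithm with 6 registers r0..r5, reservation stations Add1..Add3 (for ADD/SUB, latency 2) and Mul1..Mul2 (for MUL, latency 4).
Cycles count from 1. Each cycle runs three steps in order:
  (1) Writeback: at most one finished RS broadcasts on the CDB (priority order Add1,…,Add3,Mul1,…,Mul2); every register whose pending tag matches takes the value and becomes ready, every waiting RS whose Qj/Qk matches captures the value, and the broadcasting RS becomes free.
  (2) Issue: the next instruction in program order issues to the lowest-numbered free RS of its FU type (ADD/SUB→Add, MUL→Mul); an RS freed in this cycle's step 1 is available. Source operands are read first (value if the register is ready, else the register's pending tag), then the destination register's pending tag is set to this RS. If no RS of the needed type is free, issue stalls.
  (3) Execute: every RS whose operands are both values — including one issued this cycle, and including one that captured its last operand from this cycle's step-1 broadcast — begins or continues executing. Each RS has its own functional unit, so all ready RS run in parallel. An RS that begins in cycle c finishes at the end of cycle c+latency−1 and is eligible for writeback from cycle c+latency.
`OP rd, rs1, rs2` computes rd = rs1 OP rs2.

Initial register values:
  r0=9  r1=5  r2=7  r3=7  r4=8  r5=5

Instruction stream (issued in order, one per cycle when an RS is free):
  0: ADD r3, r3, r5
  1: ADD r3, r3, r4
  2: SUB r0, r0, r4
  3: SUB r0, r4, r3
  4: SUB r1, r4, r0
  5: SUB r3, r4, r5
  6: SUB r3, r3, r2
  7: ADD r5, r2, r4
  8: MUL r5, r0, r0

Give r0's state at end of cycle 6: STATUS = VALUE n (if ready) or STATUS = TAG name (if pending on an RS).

STATUS = TAG Add3

  c1: issue ADD r3<-Add1  regs: r0:9,r1:5,r2:7,r3:Add1,r4:8,r5:5
  c2: issue ADD r3<-Add2  regs: r0:9,r1:5,r2:7,r3:Add2,r4:8,r5:5
  c3: CDB Add1=12; issue SUB r0<-Add1  regs: r0:Add1,r1:5,r2:7,r3:Add2,r4:8,r5:5
  c4: issue SUB r0<-Add3  regs: r0:Add3,r1:5,r2:7,r3:Add2,r4:8,r5:5
  c5: CDB Add1=1; issue SUB r1<-Add1  regs: r0:Add3,r1:Add1,r2:7,r3:Add2,r4:8,r5:5
  c6: CDB Add2=20; issue SUB r3<-Add2  regs: r0:Add3,r1:Add1,r2:7,r3:Add2,r4:8,r5:5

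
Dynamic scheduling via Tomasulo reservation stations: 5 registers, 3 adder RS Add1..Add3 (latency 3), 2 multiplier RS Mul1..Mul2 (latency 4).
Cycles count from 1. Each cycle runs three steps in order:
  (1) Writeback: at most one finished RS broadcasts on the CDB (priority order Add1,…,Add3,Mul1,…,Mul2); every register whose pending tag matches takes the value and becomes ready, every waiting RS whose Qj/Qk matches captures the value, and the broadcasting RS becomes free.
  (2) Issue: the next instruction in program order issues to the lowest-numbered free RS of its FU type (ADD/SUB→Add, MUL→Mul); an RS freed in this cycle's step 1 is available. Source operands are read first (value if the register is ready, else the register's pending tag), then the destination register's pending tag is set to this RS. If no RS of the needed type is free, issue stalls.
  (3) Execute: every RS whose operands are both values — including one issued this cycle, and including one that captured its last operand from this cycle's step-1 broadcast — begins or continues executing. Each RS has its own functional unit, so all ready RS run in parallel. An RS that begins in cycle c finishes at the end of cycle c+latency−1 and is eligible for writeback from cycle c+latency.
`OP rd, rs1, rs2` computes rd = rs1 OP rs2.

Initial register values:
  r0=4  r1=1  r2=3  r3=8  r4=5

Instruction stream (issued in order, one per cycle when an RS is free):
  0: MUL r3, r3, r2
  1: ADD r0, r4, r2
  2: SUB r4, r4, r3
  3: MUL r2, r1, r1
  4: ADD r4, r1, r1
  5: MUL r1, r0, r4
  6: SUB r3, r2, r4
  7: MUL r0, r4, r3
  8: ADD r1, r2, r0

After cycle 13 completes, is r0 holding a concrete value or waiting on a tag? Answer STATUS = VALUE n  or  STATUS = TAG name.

STATUS = TAG Mul2

cycle 1: issue MUL r3<-Mul1 // r0:4,r1:1,r2:3,r3:Mul1,r4:5
cycle 2: issue ADD r0<-Add1 // r0:Add1,r1:1,r2:3,r3:Mul1,r4:5
cycle 3: issue SUB r4<-Add2 // r0:Add1,r1:1,r2:3,r3:Mul1,r4:Add2
cycle 4: issue MUL r2<-Mul2 // r0:Add1,r1:1,r2:Mul2,r3:Mul1,r4:Add2
cycle 5: CDB Add1=8; issue ADD r4<-Add1 // r0:8,r1:1,r2:Mul2,r3:Mul1,r4:Add1
cycle 6: CDB Mul1=24; issue MUL r1<-Mul1 // r0:8,r1:Mul1,r2:Mul2,r3:24,r4:Add1
cycle 7: issue SUB r3<-Add3 // r0:8,r1:Mul1,r2:Mul2,r3:Add3,r4:Add1
cycle 8: CDB Add1=2; stall // r0:8,r1:Mul1,r2:Mul2,r3:Add3,r4:2
cycle 9: CDB Add2=-19; stall // r0:8,r1:Mul1,r2:Mul2,r3:Add3,r4:2
cycle 10: CDB Mul2=1; issue MUL r0<-Mul2 // r0:Mul2,r1:Mul1,r2:1,r3:Add3,r4:2
cycle 11: issue ADD r1<-Add1 // r0:Mul2,r1:Add1,r2:1,r3:Add3,r4:2
cycle 12: CDB Mul1=16 // r0:Mul2,r1:Add1,r2:1,r3:Add3,r4:2
cycle 13: CDB Add3=-1 // r0:Mul2,r1:Add1,r2:1,r3:-1,r4:2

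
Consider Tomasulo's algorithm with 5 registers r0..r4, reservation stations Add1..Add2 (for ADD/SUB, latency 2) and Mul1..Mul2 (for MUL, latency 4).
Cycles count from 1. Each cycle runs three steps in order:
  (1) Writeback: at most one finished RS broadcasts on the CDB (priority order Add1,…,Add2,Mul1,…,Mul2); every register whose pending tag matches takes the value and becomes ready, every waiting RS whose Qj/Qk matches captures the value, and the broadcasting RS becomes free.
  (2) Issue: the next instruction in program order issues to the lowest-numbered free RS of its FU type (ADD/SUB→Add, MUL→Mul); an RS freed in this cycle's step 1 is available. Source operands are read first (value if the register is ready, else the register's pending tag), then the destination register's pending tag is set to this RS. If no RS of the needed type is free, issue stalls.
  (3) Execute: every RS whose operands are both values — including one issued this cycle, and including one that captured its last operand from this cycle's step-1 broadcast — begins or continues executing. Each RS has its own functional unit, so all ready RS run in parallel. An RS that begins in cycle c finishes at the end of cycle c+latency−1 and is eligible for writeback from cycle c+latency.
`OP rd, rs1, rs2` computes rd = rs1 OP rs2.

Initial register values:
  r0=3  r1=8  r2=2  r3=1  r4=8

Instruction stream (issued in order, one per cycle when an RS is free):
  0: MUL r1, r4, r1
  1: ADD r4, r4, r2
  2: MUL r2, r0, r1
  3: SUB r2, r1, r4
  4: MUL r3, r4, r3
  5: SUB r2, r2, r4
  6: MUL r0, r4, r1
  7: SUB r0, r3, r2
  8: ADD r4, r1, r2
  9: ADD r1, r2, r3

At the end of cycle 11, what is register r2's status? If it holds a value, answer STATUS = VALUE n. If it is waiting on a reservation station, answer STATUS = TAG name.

c1: issue MUL r1<-Mul1 | r0:3,r1:Mul1,r2:2,r3:1,r4:8
c2: issue ADD r4<-Add1 | r0:3,r1:Mul1,r2:2,r3:1,r4:Add1
c3: issue MUL r2<-Mul2 | r0:3,r1:Mul1,r2:Mul2,r3:1,r4:Add1
c4: CDB Add1=10; issue SUB r2<-Add1 | r0:3,r1:Mul1,r2:Add1,r3:1,r4:10
c5: CDB Mul1=64; issue MUL r3<-Mul1 | r0:3,r1:64,r2:Add1,r3:Mul1,r4:10
c6: issue SUB r2<-Add2 | r0:3,r1:64,r2:Add2,r3:Mul1,r4:10
c7: CDB Add1=54; stall | r0:3,r1:64,r2:Add2,r3:Mul1,r4:10
c8: stall | r0:3,r1:64,r2:Add2,r3:Mul1,r4:10
c9: CDB Add2=44; stall | r0:3,r1:64,r2:44,r3:Mul1,r4:10
c10: CDB Mul1=10; issue MUL r0<-Mul1 | r0:Mul1,r1:64,r2:44,r3:10,r4:10
c11: CDB Mul2=192; issue SUB r0<-Add1 | r0:Add1,r1:64,r2:44,r3:10,r4:10

STATUS = VALUE 44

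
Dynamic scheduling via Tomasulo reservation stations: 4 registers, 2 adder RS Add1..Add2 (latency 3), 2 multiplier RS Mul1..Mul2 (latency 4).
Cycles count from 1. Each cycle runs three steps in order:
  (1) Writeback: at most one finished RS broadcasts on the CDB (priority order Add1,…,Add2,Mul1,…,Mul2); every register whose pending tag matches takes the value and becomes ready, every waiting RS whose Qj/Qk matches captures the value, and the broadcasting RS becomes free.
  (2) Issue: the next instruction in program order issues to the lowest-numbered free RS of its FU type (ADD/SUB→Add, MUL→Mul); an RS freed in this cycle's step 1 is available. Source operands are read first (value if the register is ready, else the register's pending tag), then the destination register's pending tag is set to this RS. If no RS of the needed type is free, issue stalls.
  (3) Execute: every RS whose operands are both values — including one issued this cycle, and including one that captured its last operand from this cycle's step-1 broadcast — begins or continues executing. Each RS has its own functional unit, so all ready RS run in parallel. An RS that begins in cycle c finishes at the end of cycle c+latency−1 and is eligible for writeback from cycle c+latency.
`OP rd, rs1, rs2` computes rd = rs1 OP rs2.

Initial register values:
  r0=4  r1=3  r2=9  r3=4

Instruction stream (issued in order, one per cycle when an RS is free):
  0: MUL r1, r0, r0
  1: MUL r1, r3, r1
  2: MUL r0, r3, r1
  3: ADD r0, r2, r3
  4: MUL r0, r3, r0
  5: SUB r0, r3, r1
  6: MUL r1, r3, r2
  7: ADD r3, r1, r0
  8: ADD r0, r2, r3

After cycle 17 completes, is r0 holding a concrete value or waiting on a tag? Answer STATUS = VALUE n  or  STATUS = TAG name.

c1: issue MUL r1<-Mul1 | r0:4,r1:Mul1,r2:9,r3:4
c2: issue MUL r1<-Mul2 | r0:4,r1:Mul2,r2:9,r3:4
c3: stall | r0:4,r1:Mul2,r2:9,r3:4
c4: stall | r0:4,r1:Mul2,r2:9,r3:4
c5: CDB Mul1=16; issue MUL r0<-Mul1 | r0:Mul1,r1:Mul2,r2:9,r3:4
c6: issue ADD r0<-Add1 | r0:Add1,r1:Mul2,r2:9,r3:4
c7: stall | r0:Add1,r1:Mul2,r2:9,r3:4
c8: stall | r0:Add1,r1:Mul2,r2:9,r3:4
c9: CDB Add1=13; stall | r0:13,r1:Mul2,r2:9,r3:4
c10: CDB Mul2=64; issue MUL r0<-Mul2 | r0:Mul2,r1:64,r2:9,r3:4
c11: issue SUB r0<-Add1 | r0:Add1,r1:64,r2:9,r3:4
c12: stall | r0:Add1,r1:64,r2:9,r3:4
c13: stall | r0:Add1,r1:64,r2:9,r3:4
c14: CDB Add1=-60; stall | r0:-60,r1:64,r2:9,r3:4
c15: CDB Mul1=256; issue MUL r1<-Mul1 | r0:-60,r1:Mul1,r2:9,r3:4
c16: CDB Mul2=52; issue ADD r3<-Add1 | r0:-60,r1:Mul1,r2:9,r3:Add1
c17: issue ADD r0<-Add2 | r0:Add2,r1:Mul1,r2:9,r3:Add1

STATUS = TAG Add2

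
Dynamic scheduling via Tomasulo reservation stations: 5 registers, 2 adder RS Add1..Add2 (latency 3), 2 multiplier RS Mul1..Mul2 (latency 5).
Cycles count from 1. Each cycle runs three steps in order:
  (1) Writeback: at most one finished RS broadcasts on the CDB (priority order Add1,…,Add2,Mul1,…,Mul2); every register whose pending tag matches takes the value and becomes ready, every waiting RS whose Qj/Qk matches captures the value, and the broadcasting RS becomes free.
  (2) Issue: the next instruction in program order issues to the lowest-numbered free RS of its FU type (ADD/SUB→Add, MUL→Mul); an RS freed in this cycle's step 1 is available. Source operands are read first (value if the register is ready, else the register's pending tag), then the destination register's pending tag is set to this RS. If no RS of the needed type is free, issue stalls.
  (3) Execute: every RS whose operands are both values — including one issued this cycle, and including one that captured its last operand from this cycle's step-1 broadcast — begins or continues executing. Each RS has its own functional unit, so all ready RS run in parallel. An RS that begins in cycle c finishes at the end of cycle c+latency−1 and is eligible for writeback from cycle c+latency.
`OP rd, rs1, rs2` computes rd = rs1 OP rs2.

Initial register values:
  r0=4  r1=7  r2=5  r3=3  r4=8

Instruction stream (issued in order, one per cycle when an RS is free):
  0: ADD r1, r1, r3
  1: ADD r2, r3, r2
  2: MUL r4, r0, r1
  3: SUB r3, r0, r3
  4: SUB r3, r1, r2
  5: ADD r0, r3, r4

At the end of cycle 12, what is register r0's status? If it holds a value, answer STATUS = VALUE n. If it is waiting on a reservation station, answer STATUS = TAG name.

c1: issue ADD r1<-Add1 | r0:4,r1:Add1,r2:5,r3:3,r4:8
c2: issue ADD r2<-Add2 | r0:4,r1:Add1,r2:Add2,r3:3,r4:8
c3: issue MUL r4<-Mul1 | r0:4,r1:Add1,r2:Add2,r3:3,r4:Mul1
c4: CDB Add1=10; issue SUB r3<-Add1 | r0:4,r1:10,r2:Add2,r3:Add1,r4:Mul1
c5: CDB Add2=8; issue SUB r3<-Add2 | r0:4,r1:10,r2:8,r3:Add2,r4:Mul1
c6: stall | r0:4,r1:10,r2:8,r3:Add2,r4:Mul1
c7: CDB Add1=1; issue ADD r0<-Add1 | r0:Add1,r1:10,r2:8,r3:Add2,r4:Mul1
c8: CDB Add2=2 | r0:Add1,r1:10,r2:8,r3:2,r4:Mul1
c9: CDB Mul1=40 | r0:Add1,r1:10,r2:8,r3:2,r4:40
c10: - | r0:Add1,r1:10,r2:8,r3:2,r4:40
c11: - | r0:Add1,r1:10,r2:8,r3:2,r4:40
c12: CDB Add1=42 | r0:42,r1:10,r2:8,r3:2,r4:40

STATUS = VALUE 42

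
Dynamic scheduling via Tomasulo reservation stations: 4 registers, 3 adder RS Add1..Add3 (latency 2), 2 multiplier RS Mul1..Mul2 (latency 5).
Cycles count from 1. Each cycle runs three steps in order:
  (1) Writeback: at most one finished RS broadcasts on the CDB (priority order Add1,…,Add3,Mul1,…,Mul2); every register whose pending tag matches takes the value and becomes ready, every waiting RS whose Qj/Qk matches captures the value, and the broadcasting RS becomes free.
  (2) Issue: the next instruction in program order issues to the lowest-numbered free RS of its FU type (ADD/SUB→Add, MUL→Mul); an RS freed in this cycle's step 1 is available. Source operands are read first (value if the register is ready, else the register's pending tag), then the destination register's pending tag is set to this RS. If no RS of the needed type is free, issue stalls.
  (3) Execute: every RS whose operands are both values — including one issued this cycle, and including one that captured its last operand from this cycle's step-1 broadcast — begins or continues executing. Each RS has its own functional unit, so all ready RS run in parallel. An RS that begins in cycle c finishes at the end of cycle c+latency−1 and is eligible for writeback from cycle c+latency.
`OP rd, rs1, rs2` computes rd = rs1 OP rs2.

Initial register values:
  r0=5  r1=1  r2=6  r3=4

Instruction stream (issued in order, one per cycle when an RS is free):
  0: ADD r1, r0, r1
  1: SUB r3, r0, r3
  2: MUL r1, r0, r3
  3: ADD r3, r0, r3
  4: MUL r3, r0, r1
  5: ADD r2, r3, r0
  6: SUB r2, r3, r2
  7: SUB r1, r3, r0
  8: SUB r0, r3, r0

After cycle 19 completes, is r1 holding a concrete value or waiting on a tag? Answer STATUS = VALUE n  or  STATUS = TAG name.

STATUS = VALUE 20

  c1: issue ADD r1<-Add1  regs: r0:5,r1:Add1,r2:6,r3:4
  c2: issue SUB r3<-Add2  regs: r0:5,r1:Add1,r2:6,r3:Add2
  c3: CDB Add1=6; issue MUL r1<-Mul1  regs: r0:5,r1:Mul1,r2:6,r3:Add2
  c4: CDB Add2=1; issue ADD r3<-Add1  regs: r0:5,r1:Mul1,r2:6,r3:Add1
  c5: issue MUL r3<-Mul2  regs: r0:5,r1:Mul1,r2:6,r3:Mul2
  c6: CDB Add1=6; issue ADD r2<-Add1  regs: r0:5,r1:Mul1,r2:Add1,r3:Mul2
  c7: issue SUB r2<-Add2  regs: r0:5,r1:Mul1,r2:Add2,r3:Mul2
  c8: issue SUB r1<-Add3  regs: r0:5,r1:Add3,r2:Add2,r3:Mul2
  c9: CDB Mul1=5; stall  regs: r0:5,r1:Add3,r2:Add2,r3:Mul2
  c10: stall  regs: r0:5,r1:Add3,r2:Add2,r3:Mul2
  c11: stall  regs: r0:5,r1:Add3,r2:Add2,r3:Mul2
  c12: stall  regs: r0:5,r1:Add3,r2:Add2,r3:Mul2
  c13: stall  regs: r0:5,r1:Add3,r2:Add2,r3:Mul2
  c14: CDB Mul2=25; stall  regs: r0:5,r1:Add3,r2:Add2,r3:25
  c15: stall  regs: r0:5,r1:Add3,r2:Add2,r3:25
  c16: CDB Add1=30; issue SUB r0<-Add1  regs: r0:Add1,r1:Add3,r2:Add2,r3:25
  c17: CDB Add3=20  regs: r0:Add1,r1:20,r2:Add2,r3:25
  c18: CDB Add1=20  regs: r0:20,r1:20,r2:Add2,r3:25
  c19: CDB Add2=-5  regs: r0:20,r1:20,r2:-5,r3:25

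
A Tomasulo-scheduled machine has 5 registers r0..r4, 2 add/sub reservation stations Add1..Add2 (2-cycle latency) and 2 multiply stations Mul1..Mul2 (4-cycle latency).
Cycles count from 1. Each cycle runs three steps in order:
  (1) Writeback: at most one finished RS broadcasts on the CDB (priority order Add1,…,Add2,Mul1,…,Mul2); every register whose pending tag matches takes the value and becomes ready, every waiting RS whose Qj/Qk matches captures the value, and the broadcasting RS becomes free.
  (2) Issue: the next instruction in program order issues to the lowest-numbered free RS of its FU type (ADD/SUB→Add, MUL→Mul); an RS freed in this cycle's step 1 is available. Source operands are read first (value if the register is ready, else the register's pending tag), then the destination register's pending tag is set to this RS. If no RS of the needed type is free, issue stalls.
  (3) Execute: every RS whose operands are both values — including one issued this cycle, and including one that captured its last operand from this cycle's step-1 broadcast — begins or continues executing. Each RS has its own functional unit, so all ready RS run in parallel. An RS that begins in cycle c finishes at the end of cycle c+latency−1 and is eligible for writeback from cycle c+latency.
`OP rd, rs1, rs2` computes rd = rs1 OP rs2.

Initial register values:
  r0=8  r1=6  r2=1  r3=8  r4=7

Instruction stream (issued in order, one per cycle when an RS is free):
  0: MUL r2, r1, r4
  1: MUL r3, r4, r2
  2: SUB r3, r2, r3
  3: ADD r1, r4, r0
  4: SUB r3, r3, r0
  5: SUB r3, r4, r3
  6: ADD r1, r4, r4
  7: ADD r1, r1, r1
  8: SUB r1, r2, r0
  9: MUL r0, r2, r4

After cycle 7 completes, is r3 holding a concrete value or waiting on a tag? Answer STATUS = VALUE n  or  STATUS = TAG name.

cycle 1: issue MUL r2<-Mul1 // r0:8,r1:6,r2:Mul1,r3:8,r4:7
cycle 2: issue MUL r3<-Mul2 // r0:8,r1:6,r2:Mul1,r3:Mul2,r4:7
cycle 3: issue SUB r3<-Add1 // r0:8,r1:6,r2:Mul1,r3:Add1,r4:7
cycle 4: issue ADD r1<-Add2 // r0:8,r1:Add2,r2:Mul1,r3:Add1,r4:7
cycle 5: CDB Mul1=42; stall // r0:8,r1:Add2,r2:42,r3:Add1,r4:7
cycle 6: CDB Add2=15; issue SUB r3<-Add2 // r0:8,r1:15,r2:42,r3:Add2,r4:7
cycle 7: stall // r0:8,r1:15,r2:42,r3:Add2,r4:7

STATUS = TAG Add2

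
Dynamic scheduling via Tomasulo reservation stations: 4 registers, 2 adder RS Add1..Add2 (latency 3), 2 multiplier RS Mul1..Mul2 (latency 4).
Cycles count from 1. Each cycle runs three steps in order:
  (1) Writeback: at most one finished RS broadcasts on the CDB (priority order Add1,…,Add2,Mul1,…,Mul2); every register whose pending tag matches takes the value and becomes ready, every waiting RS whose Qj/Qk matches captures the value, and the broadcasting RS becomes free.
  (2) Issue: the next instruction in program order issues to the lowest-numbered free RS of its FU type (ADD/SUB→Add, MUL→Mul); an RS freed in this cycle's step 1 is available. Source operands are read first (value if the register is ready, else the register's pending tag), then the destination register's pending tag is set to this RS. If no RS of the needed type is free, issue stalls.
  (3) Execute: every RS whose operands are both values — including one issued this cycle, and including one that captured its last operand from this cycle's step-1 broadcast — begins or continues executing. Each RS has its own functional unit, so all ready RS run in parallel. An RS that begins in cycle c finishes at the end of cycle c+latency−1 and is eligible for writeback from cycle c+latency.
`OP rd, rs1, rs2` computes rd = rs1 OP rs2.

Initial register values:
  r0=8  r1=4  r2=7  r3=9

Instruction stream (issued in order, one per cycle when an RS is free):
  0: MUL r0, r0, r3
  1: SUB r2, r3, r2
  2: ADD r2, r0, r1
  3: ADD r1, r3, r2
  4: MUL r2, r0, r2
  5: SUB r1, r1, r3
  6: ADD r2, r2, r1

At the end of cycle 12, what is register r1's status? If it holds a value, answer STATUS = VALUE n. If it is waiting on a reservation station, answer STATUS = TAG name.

STATUS = TAG Add2

c1: issue MUL r0<-Mul1 | r0:Mul1,r1:4,r2:7,r3:9
c2: issue SUB r2<-Add1 | r0:Mul1,r1:4,r2:Add1,r3:9
c3: issue ADD r2<-Add2 | r0:Mul1,r1:4,r2:Add2,r3:9
c4: stall | r0:Mul1,r1:4,r2:Add2,r3:9
c5: CDB Add1=2; issue ADD r1<-Add1 | r0:Mul1,r1:Add1,r2:Add2,r3:9
c6: CDB Mul1=72; issue MUL r2<-Mul1 | r0:72,r1:Add1,r2:Mul1,r3:9
c7: stall | r0:72,r1:Add1,r2:Mul1,r3:9
c8: stall | r0:72,r1:Add1,r2:Mul1,r3:9
c9: CDB Add2=76; issue SUB r1<-Add2 | r0:72,r1:Add2,r2:Mul1,r3:9
c10: stall | r0:72,r1:Add2,r2:Mul1,r3:9
c11: stall | r0:72,r1:Add2,r2:Mul1,r3:9
c12: CDB Add1=85; issue ADD r2<-Add1 | r0:72,r1:Add2,r2:Add1,r3:9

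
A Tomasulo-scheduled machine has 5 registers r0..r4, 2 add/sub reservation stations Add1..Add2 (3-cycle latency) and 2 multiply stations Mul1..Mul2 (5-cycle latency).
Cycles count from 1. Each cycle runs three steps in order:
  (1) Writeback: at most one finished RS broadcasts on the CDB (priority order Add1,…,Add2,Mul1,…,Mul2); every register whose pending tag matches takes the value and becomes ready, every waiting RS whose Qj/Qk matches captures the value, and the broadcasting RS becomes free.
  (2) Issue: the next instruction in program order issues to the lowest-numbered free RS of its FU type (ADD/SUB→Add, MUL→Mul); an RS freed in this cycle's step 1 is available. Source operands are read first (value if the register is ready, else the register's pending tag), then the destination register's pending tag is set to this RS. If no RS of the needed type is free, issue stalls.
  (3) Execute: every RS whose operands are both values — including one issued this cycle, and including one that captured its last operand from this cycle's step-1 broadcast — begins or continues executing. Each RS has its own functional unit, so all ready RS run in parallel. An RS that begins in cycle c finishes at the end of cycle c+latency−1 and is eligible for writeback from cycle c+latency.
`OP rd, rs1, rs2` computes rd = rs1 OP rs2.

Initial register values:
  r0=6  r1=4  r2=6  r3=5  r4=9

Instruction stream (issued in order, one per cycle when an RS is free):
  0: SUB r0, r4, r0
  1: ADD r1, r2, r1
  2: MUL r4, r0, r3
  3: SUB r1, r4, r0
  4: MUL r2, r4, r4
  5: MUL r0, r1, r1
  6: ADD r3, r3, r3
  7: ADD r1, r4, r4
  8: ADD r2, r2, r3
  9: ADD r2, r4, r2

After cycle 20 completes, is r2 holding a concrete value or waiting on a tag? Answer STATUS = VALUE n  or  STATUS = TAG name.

STATUS = VALUE 250

  c1: issue SUB r0<-Add1  regs: r0:Add1,r1:4,r2:6,r3:5,r4:9
  c2: issue ADD r1<-Add2  regs: r0:Add1,r1:Add2,r2:6,r3:5,r4:9
  c3: issue MUL r4<-Mul1  regs: r0:Add1,r1:Add2,r2:6,r3:5,r4:Mul1
  c4: CDB Add1=3; issue SUB r1<-Add1  regs: r0:3,r1:Add1,r2:6,r3:5,r4:Mul1
  c5: CDB Add2=10; issue MUL r2<-Mul2  regs: r0:3,r1:Add1,r2:Mul2,r3:5,r4:Mul1
  c6: stall  regs: r0:3,r1:Add1,r2:Mul2,r3:5,r4:Mul1
  c7: stall  regs: r0:3,r1:Add1,r2:Mul2,r3:5,r4:Mul1
  c8: stall  regs: r0:3,r1:Add1,r2:Mul2,r3:5,r4:Mul1
  c9: CDB Mul1=15; issue MUL r0<-Mul1  regs: r0:Mul1,r1:Add1,r2:Mul2,r3:5,r4:15
  c10: issue ADD r3<-Add2  regs: r0:Mul1,r1:Add1,r2:Mul2,r3:Add2,r4:15
  c11: stall  regs: r0:Mul1,r1:Add1,r2:Mul2,r3:Add2,r4:15
  c12: CDB Add1=12; issue ADD r1<-Add1  regs: r0:Mul1,r1:Add1,r2:Mul2,r3:Add2,r4:15
  c13: CDB Add2=10; issue ADD r2<-Add2  regs: r0:Mul1,r1:Add1,r2:Add2,r3:10,r4:15
  c14: CDB Mul2=225; stall  regs: r0:Mul1,r1:Add1,r2:Add2,r3:10,r4:15
  c15: CDB Add1=30; issue ADD r2<-Add1  regs: r0:Mul1,r1:30,r2:Add1,r3:10,r4:15
  c16: -  regs: r0:Mul1,r1:30,r2:Add1,r3:10,r4:15
  c17: CDB Add2=235  regs: r0:Mul1,r1:30,r2:Add1,r3:10,r4:15
  c18: CDB Mul1=144  regs: r0:144,r1:30,r2:Add1,r3:10,r4:15
  c19: -  regs: r0:144,r1:30,r2:Add1,r3:10,r4:15
  c20: CDB Add1=250  regs: r0:144,r1:30,r2:250,r3:10,r4:15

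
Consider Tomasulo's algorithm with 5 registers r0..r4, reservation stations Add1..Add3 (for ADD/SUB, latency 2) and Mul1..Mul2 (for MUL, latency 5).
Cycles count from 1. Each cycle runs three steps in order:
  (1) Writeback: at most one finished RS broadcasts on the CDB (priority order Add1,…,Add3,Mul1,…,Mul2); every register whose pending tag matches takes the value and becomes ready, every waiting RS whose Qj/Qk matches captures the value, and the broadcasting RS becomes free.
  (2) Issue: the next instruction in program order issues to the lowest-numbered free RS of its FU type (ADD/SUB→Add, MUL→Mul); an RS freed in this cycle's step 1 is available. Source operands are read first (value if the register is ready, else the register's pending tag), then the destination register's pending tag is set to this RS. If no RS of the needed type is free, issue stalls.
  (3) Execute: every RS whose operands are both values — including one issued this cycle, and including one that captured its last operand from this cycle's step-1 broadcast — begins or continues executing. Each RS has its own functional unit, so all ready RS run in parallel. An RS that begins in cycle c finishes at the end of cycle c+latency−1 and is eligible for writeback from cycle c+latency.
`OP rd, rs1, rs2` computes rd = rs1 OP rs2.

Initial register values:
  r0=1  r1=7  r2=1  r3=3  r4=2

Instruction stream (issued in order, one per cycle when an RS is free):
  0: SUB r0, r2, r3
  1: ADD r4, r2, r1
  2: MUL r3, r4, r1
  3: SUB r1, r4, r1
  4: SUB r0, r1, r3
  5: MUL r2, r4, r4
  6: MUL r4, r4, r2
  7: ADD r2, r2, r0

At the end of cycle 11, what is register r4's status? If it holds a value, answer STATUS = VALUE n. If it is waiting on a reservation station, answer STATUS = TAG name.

STATUS = TAG Mul1

c1: issue SUB r0<-Add1 | r0:Add1,r1:7,r2:1,r3:3,r4:2
c2: issue ADD r4<-Add2 | r0:Add1,r1:7,r2:1,r3:3,r4:Add2
c3: CDB Add1=-2; issue MUL r3<-Mul1 | r0:-2,r1:7,r2:1,r3:Mul1,r4:Add2
c4: CDB Add2=8; issue SUB r1<-Add1 | r0:-2,r1:Add1,r2:1,r3:Mul1,r4:8
c5: issue SUB r0<-Add2 | r0:Add2,r1:Add1,r2:1,r3:Mul1,r4:8
c6: CDB Add1=1; issue MUL r2<-Mul2 | r0:Add2,r1:1,r2:Mul2,r3:Mul1,r4:8
c7: stall | r0:Add2,r1:1,r2:Mul2,r3:Mul1,r4:8
c8: stall | r0:Add2,r1:1,r2:Mul2,r3:Mul1,r4:8
c9: CDB Mul1=56; issue MUL r4<-Mul1 | r0:Add2,r1:1,r2:Mul2,r3:56,r4:Mul1
c10: issue ADD r2<-Add1 | r0:Add2,r1:1,r2:Add1,r3:56,r4:Mul1
c11: CDB Add2=-55 | r0:-55,r1:1,r2:Add1,r3:56,r4:Mul1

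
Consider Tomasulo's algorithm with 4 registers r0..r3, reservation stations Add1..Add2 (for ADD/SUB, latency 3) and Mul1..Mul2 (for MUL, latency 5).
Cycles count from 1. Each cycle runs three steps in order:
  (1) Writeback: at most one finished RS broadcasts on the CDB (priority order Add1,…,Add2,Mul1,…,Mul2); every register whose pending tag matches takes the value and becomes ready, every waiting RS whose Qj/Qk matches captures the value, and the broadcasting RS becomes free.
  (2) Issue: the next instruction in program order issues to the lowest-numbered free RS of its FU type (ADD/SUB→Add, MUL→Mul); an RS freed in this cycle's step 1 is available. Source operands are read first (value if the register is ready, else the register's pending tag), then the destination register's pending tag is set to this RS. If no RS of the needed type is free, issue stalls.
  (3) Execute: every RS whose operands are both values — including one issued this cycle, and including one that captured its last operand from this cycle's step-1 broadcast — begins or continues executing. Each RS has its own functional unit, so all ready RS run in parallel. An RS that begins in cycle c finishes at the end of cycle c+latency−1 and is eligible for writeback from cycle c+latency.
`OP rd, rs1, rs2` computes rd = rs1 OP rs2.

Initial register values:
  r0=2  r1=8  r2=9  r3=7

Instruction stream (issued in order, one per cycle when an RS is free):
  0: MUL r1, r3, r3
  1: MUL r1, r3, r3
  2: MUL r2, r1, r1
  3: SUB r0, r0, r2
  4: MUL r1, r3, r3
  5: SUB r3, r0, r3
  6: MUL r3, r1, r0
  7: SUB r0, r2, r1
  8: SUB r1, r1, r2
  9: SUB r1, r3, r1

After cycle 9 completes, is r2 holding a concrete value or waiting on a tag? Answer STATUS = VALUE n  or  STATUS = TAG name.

STATUS = TAG Mul1

c1: issue MUL r1<-Mul1 | r0:2,r1:Mul1,r2:9,r3:7
c2: issue MUL r1<-Mul2 | r0:2,r1:Mul2,r2:9,r3:7
c3: stall | r0:2,r1:Mul2,r2:9,r3:7
c4: stall | r0:2,r1:Mul2,r2:9,r3:7
c5: stall | r0:2,r1:Mul2,r2:9,r3:7
c6: CDB Mul1=49; issue MUL r2<-Mul1 | r0:2,r1:Mul2,r2:Mul1,r3:7
c7: CDB Mul2=49; issue SUB r0<-Add1 | r0:Add1,r1:49,r2:Mul1,r3:7
c8: issue MUL r1<-Mul2 | r0:Add1,r1:Mul2,r2:Mul1,r3:7
c9: issue SUB r3<-Add2 | r0:Add1,r1:Mul2,r2:Mul1,r3:Add2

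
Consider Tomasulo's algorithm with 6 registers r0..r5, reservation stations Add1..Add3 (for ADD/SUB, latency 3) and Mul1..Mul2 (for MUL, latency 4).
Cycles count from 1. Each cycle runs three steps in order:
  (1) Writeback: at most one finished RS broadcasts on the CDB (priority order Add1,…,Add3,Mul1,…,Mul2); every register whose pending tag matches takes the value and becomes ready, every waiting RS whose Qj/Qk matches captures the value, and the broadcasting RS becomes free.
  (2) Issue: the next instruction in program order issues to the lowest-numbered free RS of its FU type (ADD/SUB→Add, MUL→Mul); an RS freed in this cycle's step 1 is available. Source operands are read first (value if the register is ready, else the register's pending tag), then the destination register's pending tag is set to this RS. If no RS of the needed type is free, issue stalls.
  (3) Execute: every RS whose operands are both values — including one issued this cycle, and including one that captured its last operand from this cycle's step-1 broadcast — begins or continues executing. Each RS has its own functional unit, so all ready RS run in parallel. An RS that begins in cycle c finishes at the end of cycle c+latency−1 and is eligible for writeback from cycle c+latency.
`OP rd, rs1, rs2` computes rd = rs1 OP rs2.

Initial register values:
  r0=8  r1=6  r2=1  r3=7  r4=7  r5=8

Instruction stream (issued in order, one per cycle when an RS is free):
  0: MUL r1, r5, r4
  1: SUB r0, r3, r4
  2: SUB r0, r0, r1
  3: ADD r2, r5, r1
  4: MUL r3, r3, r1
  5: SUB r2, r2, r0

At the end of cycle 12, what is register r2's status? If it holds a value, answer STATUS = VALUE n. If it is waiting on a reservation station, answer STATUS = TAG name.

  c1: issue MUL r1<-Mul1  regs: r0:8,r1:Mul1,r2:1,r3:7,r4:7,r5:8
  c2: issue SUB r0<-Add1  regs: r0:Add1,r1:Mul1,r2:1,r3:7,r4:7,r5:8
  c3: issue SUB r0<-Add2  regs: r0:Add2,r1:Mul1,r2:1,r3:7,r4:7,r5:8
  c4: issue ADD r2<-Add3  regs: r0:Add2,r1:Mul1,r2:Add3,r3:7,r4:7,r5:8
  c5: CDB Add1=0; issue MUL r3<-Mul2  regs: r0:Add2,r1:Mul1,r2:Add3,r3:Mul2,r4:7,r5:8
  c6: CDB Mul1=56; issue SUB r2<-Add1  regs: r0:Add2,r1:56,r2:Add1,r3:Mul2,r4:7,r5:8
  c7: -  regs: r0:Add2,r1:56,r2:Add1,r3:Mul2,r4:7,r5:8
  c8: -  regs: r0:Add2,r1:56,r2:Add1,r3:Mul2,r4:7,r5:8
  c9: CDB Add2=-56  regs: r0:-56,r1:56,r2:Add1,r3:Mul2,r4:7,r5:8
  c10: CDB Add3=64  regs: r0:-56,r1:56,r2:Add1,r3:Mul2,r4:7,r5:8
  c11: CDB Mul2=392  regs: r0:-56,r1:56,r2:Add1,r3:392,r4:7,r5:8
  c12: -  regs: r0:-56,r1:56,r2:Add1,r3:392,r4:7,r5:8

STATUS = TAG Add1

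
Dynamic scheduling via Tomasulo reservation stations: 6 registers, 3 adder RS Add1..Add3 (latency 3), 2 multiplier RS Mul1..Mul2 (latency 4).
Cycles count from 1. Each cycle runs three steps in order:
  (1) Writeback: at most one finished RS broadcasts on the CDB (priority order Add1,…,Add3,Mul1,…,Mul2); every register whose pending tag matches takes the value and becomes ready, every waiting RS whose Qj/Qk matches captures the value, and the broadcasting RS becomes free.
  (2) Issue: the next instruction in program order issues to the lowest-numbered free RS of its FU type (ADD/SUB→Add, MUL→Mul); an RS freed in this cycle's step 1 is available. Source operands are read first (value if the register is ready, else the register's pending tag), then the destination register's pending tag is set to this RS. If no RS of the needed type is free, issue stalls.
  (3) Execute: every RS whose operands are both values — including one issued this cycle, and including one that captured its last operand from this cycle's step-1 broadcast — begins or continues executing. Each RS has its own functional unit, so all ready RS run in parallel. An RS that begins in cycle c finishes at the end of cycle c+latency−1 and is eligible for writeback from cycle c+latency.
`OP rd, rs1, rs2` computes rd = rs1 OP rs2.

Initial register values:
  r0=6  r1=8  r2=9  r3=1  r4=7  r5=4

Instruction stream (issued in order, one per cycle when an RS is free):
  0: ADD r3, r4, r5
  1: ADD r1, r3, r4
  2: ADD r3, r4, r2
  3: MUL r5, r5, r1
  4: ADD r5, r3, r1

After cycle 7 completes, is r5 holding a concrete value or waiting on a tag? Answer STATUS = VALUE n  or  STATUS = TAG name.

STATUS = TAG Add1

  c1: issue ADD r3<-Add1  regs: r0:6,r1:8,r2:9,r3:Add1,r4:7,r5:4
  c2: issue ADD r1<-Add2  regs: r0:6,r1:Add2,r2:9,r3:Add1,r4:7,r5:4
  c3: issue ADD r3<-Add3  regs: r0:6,r1:Add2,r2:9,r3:Add3,r4:7,r5:4
  c4: CDB Add1=11; issue MUL r5<-Mul1  regs: r0:6,r1:Add2,r2:9,r3:Add3,r4:7,r5:Mul1
  c5: issue ADD r5<-Add1  regs: r0:6,r1:Add2,r2:9,r3:Add3,r4:7,r5:Add1
  c6: CDB Add3=16  regs: r0:6,r1:Add2,r2:9,r3:16,r4:7,r5:Add1
  c7: CDB Add2=18  regs: r0:6,r1:18,r2:9,r3:16,r4:7,r5:Add1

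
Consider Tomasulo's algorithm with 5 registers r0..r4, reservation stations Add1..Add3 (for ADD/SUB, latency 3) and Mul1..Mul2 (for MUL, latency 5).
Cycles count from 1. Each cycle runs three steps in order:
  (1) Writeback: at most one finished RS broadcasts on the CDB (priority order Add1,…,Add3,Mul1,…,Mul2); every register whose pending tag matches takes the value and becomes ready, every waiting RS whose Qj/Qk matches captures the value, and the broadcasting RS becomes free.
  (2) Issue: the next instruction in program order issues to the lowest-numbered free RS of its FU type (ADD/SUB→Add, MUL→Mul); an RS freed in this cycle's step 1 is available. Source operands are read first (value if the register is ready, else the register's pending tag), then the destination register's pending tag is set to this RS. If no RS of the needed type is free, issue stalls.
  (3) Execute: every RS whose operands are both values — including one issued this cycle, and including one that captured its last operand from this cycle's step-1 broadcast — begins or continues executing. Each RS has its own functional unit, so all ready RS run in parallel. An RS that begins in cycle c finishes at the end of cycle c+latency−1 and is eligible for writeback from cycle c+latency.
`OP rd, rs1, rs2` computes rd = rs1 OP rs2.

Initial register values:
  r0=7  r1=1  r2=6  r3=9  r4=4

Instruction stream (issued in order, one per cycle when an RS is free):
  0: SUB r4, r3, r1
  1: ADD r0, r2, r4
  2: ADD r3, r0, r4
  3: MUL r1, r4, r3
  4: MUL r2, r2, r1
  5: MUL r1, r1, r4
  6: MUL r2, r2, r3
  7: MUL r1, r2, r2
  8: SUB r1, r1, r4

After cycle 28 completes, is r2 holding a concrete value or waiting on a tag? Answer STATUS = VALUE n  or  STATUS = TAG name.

  c1: issue SUB r4<-Add1  regs: r0:7,r1:1,r2:6,r3:9,r4:Add1
  c2: issue ADD r0<-Add2  regs: r0:Add2,r1:1,r2:6,r3:9,r4:Add1
  c3: issue ADD r3<-Add3  regs: r0:Add2,r1:1,r2:6,r3:Add3,r4:Add1
  c4: CDB Add1=8; issue MUL r1<-Mul1  regs: r0:Add2,r1:Mul1,r2:6,r3:Add3,r4:8
  c5: issue MUL r2<-Mul2  regs: r0:Add2,r1:Mul1,r2:Mul2,r3:Add3,r4:8
  c6: stall  regs: r0:Add2,r1:Mul1,r2:Mul2,r3:Add3,r4:8
  c7: CDB Add2=14; stall  regs: r0:14,r1:Mul1,r2:Mul2,r3:Add3,r4:8
  c8: stall  regs: r0:14,r1:Mul1,r2:Mul2,r3:Add3,r4:8
  c9: stall  regs: r0:14,r1:Mul1,r2:Mul2,r3:Add3,r4:8
  c10: CDB Add3=22; stall  regs: r0:14,r1:Mul1,r2:Mul2,r3:22,r4:8
  c11: stall  regs: r0:14,r1:Mul1,r2:Mul2,r3:22,r4:8
  c12: stall  regs: r0:14,r1:Mul1,r2:Mul2,r3:22,r4:8
  c13: stall  regs: r0:14,r1:Mul1,r2:Mul2,r3:22,r4:8
  c14: stall  regs: r0:14,r1:Mul1,r2:Mul2,r3:22,r4:8
  c15: CDB Mul1=176; issue MUL r1<-Mul1  regs: r0:14,r1:Mul1,r2:Mul2,r3:22,r4:8
  c16: stall  regs: r0:14,r1:Mul1,r2:Mul2,r3:22,r4:8
  c17: stall  regs: r0:14,r1:Mul1,r2:Mul2,r3:22,r4:8
  c18: stall  regs: r0:14,r1:Mul1,r2:Mul2,r3:22,r4:8
  c19: stall  regs: r0:14,r1:Mul1,r2:Mul2,r3:22,r4:8
  c20: CDB Mul1=1408; issue MUL r2<-Mul1  regs: r0:14,r1:1408,r2:Mul1,r3:22,r4:8
  c21: CDB Mul2=1056; issue MUL r1<-Mul2  regs: r0:14,r1:Mul2,r2:Mul1,r3:22,r4:8
  c22: issue SUB r1<-Add1  regs: r0:14,r1:Add1,r2:Mul1,r3:22,r4:8
  c23: -  regs: r0:14,r1:Add1,r2:Mul1,r3:22,r4:8
  c24: -  regs: r0:14,r1:Add1,r2:Mul1,r3:22,r4:8
  c25: -  regs: r0:14,r1:Add1,r2:Mul1,r3:22,r4:8
  c26: CDB Mul1=23232  regs: r0:14,r1:Add1,r2:23232,r3:22,r4:8
  c27: -  regs: r0:14,r1:Add1,r2:23232,r3:22,r4:8
  c28: -  regs: r0:14,r1:Add1,r2:23232,r3:22,r4:8

STATUS = VALUE 23232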